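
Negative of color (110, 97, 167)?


Invert: (255-R, 255-G, 255-B)
R: 255-110 = 145
G: 255-97 = 158
B: 255-167 = 88
= RGB(145, 158, 88)


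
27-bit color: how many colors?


Colors = 2^bits = 2^27
= 134,217,728 colors


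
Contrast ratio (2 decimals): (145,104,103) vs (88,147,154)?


Linearize each sRGB channel c=v/255: c/12.92 if c ≤ 0.04045 else ((c+0.055)/1.055)^2.4
L = 0.2126×R_lin + 0.7152×G_lin + 0.0722×B_lin
Color 1 (145,104,103):
  R=145: 145/255≈0.5686 > 0.04045 → ((0.5686+0.055)/1.055)^2.4 ≈ 0.28315
  G=104: 104/255≈0.4078 > 0.04045 → ((0.4078+0.055)/1.055)^2.4 ≈ 0.13843
  B=103: 103/255≈0.4039 > 0.04045 → ((0.4039+0.055)/1.055)^2.4 ≈ 0.13563
  L1 = 0.2126×0.28315 + 0.7152×0.13843 + 0.0722×0.13563 ≈ 0.16900
Color 2 (88,147,154):
  R=88: 88/255≈0.3451 > 0.04045 → ((0.3451+0.055)/1.055)^2.4 ≈ 0.09759
  G=147: 147/255≈0.5765 > 0.04045 → ((0.5765+0.055)/1.055)^2.4 ≈ 0.29177
  B=154: 154/255≈0.6039 > 0.04045 → ((0.6039+0.055)/1.055)^2.4 ≈ 0.32314
  L2 = 0.2126×0.09759 + 0.7152×0.29177 + 0.0722×0.32314 ≈ 0.25275
Lighter = 0.25275, Darker = 0.16900
Ratio = (L_lighter + 0.05) / (L_darker + 0.05)
Ratio = (0.25275 + 0.05) / (0.16900 + 0.05) = 0.30275 / 0.21900 ≈ 1.3825
Ratio ≈ 1.38:1


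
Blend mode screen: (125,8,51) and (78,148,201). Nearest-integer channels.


Screen: C = 255 - (255-A)×(255-B)/255, rounded to nearest integer
R: 255 - (255-125)×(255-78)/255 = 255 - 23010/255 ≈ 255 - 90.235 = 164.765 → 165
G: 255 - (255-8)×(255-148)/255 = 255 - 26429/255 ≈ 255 - 103.643 = 151.357 → 151
B: 255 - (255-51)×(255-201)/255 = 255 - 11016/255 ≈ 255 - 43.200 = 211.800 → 212
= RGB(165, 151, 212)


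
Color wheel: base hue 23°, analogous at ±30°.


Base hue: 23°
Left analog: (23 - 30) mod 360 = 353°
Right analog: (23 + 30) mod 360 = 53°
Analogous hues = 353° and 53°


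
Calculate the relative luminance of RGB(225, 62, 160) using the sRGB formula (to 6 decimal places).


Linearize each channel (sRGB transfer function): c = v/255; c_lin = c/12.92 if c ≤ 0.04045, else ((c+0.055)/1.055)^2.4
  R: 225/255 ≈ 0.882353 > 0.04045 → ((0.882353+0.055)/1.055)^2.4 ≈ 0.752942
  G: 62/255 ≈ 0.243137 > 0.04045 → ((0.243137+0.055)/1.055)^2.4 ≈ 0.048172
  B: 160/255 ≈ 0.627451 > 0.04045 → ((0.627451+0.055)/1.055)^2.4 ≈ 0.351533
R_lin = 0.752942, G_lin = 0.048172, B_lin = 0.351533
L = 0.2126×R + 0.7152×G + 0.0722×B
L = 0.2126×0.752942 + 0.7152×0.048172 + 0.0722×0.351533
L ≈ 0.219909


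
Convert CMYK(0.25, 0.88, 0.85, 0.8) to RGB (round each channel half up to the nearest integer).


R = 255 × (1-C) × (1-K) = 255 × 0.75 × 0.20 = 38.25 → 38
G = 255 × (1-M) × (1-K) = 255 × 0.12 × 0.20 = 6.12 → 6
B = 255 × (1-Y) × (1-K) = 255 × 0.15 × 0.20 = 7.65 → 8
= RGB(38, 6, 8)


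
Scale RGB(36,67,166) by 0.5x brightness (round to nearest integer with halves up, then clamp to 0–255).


Multiply each channel by 0.5, round half up, clamp to [0, 255]
R: 36×0.5 = 18
G: 67×0.5 = 33.5 → round → 34
B: 166×0.5 = 83
= RGB(18, 34, 83)


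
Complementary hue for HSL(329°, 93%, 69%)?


Complement = opposite side of color wheel = hue + 180°
H' = (329 + 180) mod 360 = 149°
S and L unchanged.
= HSL(149°, 93%, 69%)


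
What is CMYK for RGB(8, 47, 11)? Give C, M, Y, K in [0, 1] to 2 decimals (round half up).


R'=8/255≈0.0314, G'=47/255≈0.1843, B'=11/255≈0.0431
K = 1 - max(R',G',B') = 1 - 47/255 = 208/255 = 0.81568… → 0.82
(1-R'-K)/(1-K) simplifies to (max-R)/max with max = 47:
C = (47-8)/47 = 39/47 = 0.82978… → 0.83
M = (47-47)/47 = 0/47 = 0 → 0.00
Y = (47-11)/47 = 36/47 = 0.76595… → 0.77
= CMYK(0.83, 0.00, 0.77, 0.82)


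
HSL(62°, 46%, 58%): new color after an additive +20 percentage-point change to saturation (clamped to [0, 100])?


Original S = 46%
Adjustment = +20 percentage points
New S = 46 + (20) = 66
Clamp to [0, 100] → 66
= HSL(62°, 66%, 58%)


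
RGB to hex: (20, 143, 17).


R = 20 → 14 (hex)
G = 143 → 8F (hex)
B = 17 → 11 (hex)
Hex = #148F11


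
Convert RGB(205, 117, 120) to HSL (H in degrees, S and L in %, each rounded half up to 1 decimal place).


Normalize: R'=205/255≈0.8039, G'=117/255≈0.4588, B'=120/255≈0.4706
Max=205/255, Min=117/255, Δ=Max-Min=88/255
L = (Max+Min)/2 = (205+117)/510 = 322/510 = 0.63137… → L = 63.1%
L > 0.5 → S = Δ/(2-Max-Min) = 88/(510-205-117) = 88/188 = 0.46808… → S = 46.8%
(the 1/255 factors cancel in S and H, so raw channel differences can be used)
Max is R' → H = 60 × (((G-B)/Δ) mod 6) = 60 × (((117-120)/88) mod 6)
  (-3)/88 = -0.0340…; negative, so add 6 → 5.9659…
  H = 60 × 5.9659… = 357.954…° → H = 358.0°
= HSL(358.0°, 46.8%, 63.1%)


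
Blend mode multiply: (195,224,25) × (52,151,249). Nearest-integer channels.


Multiply: C = A×B/255, rounded to nearest integer
R: 195×52/255 = 10140/255 ≈ 39.765 → 40
G: 224×151/255 = 33824/255 ≈ 132.643 → 133
B: 25×249/255 = 6225/255 ≈ 24.412 → 24
= RGB(40, 133, 24)


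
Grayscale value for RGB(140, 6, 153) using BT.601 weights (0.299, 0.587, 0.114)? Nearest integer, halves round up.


Gray = 0.299×R + 0.587×G + 0.114×B
Gray = 0.299×140 + 0.587×6 + 0.114×153
Gray = 41.860 + 3.522 + 17.442
Gray = 62.824 → round half up → 63
Gray = 63


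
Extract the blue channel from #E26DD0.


Color: #E26DD0
R = E2 = 226
G = 6D = 109
B = D0 = 208
Blue = 208


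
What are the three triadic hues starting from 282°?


Triadic: equally spaced at 120° intervals
H1 = 282°
H2 = (282 + 120) mod 360 = 42°
H3 = (282 + 240) mod 360 = 162°
Triadic = 282°, 42°, 162°


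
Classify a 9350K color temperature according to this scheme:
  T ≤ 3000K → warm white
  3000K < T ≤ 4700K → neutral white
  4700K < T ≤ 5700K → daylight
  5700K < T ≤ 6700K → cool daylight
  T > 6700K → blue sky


Temperature: 9350K
9350K > 6700K → blue sky
Classification: blue sky


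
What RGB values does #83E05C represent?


83 → 131 (R)
E0 → 224 (G)
5C → 92 (B)
= RGB(131, 224, 92)


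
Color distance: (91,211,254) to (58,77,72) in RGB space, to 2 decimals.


d = √[(R₁-R₂)² + (G₁-G₂)² + (B₁-B₂)²]
d = √[(91-58)² + (211-77)² + (254-72)²]
d = √[1089 + 17956 + 33124]
d = √52169
d ≈ 228.41


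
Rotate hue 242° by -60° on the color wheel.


New hue = (H + rotation) mod 360
New hue = (242 -60) mod 360
= 182 mod 360
= 182°


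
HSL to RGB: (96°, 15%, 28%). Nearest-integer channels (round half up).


H=96°, S=0.15, L=0.28
C = (1-|2L-1|)×S = (1-|-0.44|)×0.15 = 0.084
H' = H/60 = 96/60 ≈ 1.6000; X = C×(1-|H' mod 2 - 1|) = 0.0336
m = L - C/2 = 0.28 - 0.042 = 0.238
Sector ⌊H'⌋ = 1 → (R',G',B') = (0.0336, 0.084, 0.0)
RGB = ((R'+m)×255, (G'+m)×255, (B'+m)×255) = (69.258, 82.11, 60.69)
Round half up → RGB(69, 82, 61)


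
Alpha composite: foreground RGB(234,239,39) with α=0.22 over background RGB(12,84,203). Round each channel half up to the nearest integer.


C = α×F + (1-α)×B, with 1-α = 0.78
R: 0.22×234 + 0.78×12 = 51.48 + 9.36 = 60.84 → 61
G: 0.22×239 + 0.78×84 = 52.58 + 65.52 = 118.10 → 118
B: 0.22×39 + 0.78×203 = 8.58 + 158.34 = 166.92 → 167
= RGB(61, 118, 167)


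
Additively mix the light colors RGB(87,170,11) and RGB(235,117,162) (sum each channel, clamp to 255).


Additive: each channel = min(255, C₁+C₂)
R: 87+235 = 322 → 255
G: 170+117 = 287 → 255
B: 11+162 = 173 → 173
= RGB(255, 255, 173)


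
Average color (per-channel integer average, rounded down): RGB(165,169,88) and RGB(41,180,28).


Midpoint: each channel = ⌊(C₁+C₂)/2⌋
R: ⌊(165+41)/2⌋ = 103
G: ⌊(169+180)/2⌋ = 174
B: ⌊(88+28)/2⌋ = 58
= RGB(103, 174, 58)


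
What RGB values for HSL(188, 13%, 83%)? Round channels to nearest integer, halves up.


H=188°, S=0.13, L=0.83
C = (1-|2L-1|)×S = (1-|0.66|)×0.13 = 0.0442
H' = H/60 = 188/60 ≈ 3.1333; X = C×(1-|H' mod 2 - 1|) ≈ 0.0383
m = L - C/2 = 0.83 - 0.0221 = 0.8079
Sector ⌊H'⌋ = 3 → (R',G',B') = (0.0, ≈0.0383, 0.0442)
RGB = ((R'+m)×255, (G'+m)×255, (B'+m)×255) = (206.0145, 215.7827, 217.2855)
Round half up → RGB(206, 216, 217)


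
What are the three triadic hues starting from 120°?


Triadic: equally spaced at 120° intervals
H1 = 120°
H2 = (120 + 120) mod 360 = 240°
H3 = (120 + 240) mod 360 = 0°
Triadic = 120°, 240°, 0°


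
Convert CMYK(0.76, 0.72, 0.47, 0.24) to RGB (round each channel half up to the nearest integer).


R = 255 × (1-C) × (1-K) = 255 × 0.24 × 0.76 = 46.512 → 47
G = 255 × (1-M) × (1-K) = 255 × 0.28 × 0.76 = 54.264 → 54
B = 255 × (1-Y) × (1-K) = 255 × 0.53 × 0.76 = 102.714 → 103
= RGB(47, 54, 103)


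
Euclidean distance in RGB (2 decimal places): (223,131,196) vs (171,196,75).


d = √[(R₁-R₂)² + (G₁-G₂)² + (B₁-B₂)²]
d = √[(223-171)² + (131-196)² + (196-75)²]
d = √[2704 + 4225 + 14641]
d = √21570
d ≈ 146.87


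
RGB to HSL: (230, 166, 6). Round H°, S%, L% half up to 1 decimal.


Normalize: R'=230/255≈0.9020, G'=166/255≈0.6510, B'=6/255≈0.0235
Max=230/255, Min=6/255, Δ=Max-Min=224/255
L = (Max+Min)/2 = (230+6)/510 = 236/510 = 0.46274… → L = 46.3%
L ≤ 0.5 → S = Δ/(Max+Min) = 224/(230+6) = 224/236 = 0.94915… → S = 94.9%
(the 1/255 factors cancel in S and H, so raw channel differences can be used)
Max is R' → H = 60 × (((G-B)/Δ) mod 6) = 60 × (((166-6)/224) mod 6)
  160/224 = 0.7142…
  H = 60 × 0.7142… = 42.857…° → H = 42.9°
= HSL(42.9°, 94.9%, 46.3%)


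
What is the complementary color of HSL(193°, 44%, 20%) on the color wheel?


Complement = opposite side of color wheel = hue + 180°
H' = (193 + 180) mod 360 = 13°
S and L unchanged.
= HSL(13°, 44%, 20%)


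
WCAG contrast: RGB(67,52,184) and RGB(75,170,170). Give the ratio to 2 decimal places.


Linearize each sRGB channel c=v/255: c/12.92 if c ≤ 0.04045 else ((c+0.055)/1.055)^2.4
L = 0.2126×R_lin + 0.7152×G_lin + 0.0722×B_lin
Color 1 (67,52,184):
  R=67: 67/255≈0.2627 > 0.04045 → ((0.2627+0.055)/1.055)^2.4 ≈ 0.05613
  G=52: 52/255≈0.2039 > 0.04045 → ((0.2039+0.055)/1.055)^2.4 ≈ 0.03434
  B=184: 184/255≈0.7216 > 0.04045 → ((0.7216+0.055)/1.055)^2.4 ≈ 0.47932
  L1 = 0.2126×0.05613 + 0.7152×0.03434 + 0.0722×0.47932 ≈ 0.07110
Color 2 (75,170,170):
  R=75: 75/255≈0.2941 > 0.04045 → ((0.2941+0.055)/1.055)^2.4 ≈ 0.07036
  G=170: 170/255≈0.6667 > 0.04045 → ((0.6667+0.055)/1.055)^2.4 ≈ 0.40198
  B=170: 170/255≈0.6667 > 0.04045 → ((0.6667+0.055)/1.055)^2.4 ≈ 0.40198
  L2 = 0.2126×0.07036 + 0.7152×0.40198 + 0.0722×0.40198 ≈ 0.33148
Lighter = 0.33148, Darker = 0.07110
Ratio = (L_lighter + 0.05) / (L_darker + 0.05)
Ratio = (0.33148 + 0.05) / (0.07110 + 0.05) = 0.38148 / 0.12110 ≈ 3.1501
Ratio ≈ 3.15:1


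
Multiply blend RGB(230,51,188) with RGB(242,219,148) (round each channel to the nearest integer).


Multiply: C = A×B/255, rounded to nearest integer
R: 230×242/255 = 55660/255 ≈ 218.275 → 218
G: 51×219/255 = 11169/255 ≈ 43.800 → 44
B: 188×148/255 = 27824/255 ≈ 109.114 → 109
= RGB(218, 44, 109)


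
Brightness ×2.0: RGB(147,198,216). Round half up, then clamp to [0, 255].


Multiply each channel by 2.0, round half up, clamp to [0, 255]
R: 147×2.0 = 294 → clamp → 255
G: 198×2.0 = 396 → clamp → 255
B: 216×2.0 = 432 → clamp → 255
= RGB(255, 255, 255)


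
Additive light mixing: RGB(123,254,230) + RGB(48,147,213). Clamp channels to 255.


Additive: each channel = min(255, C₁+C₂)
R: 123+48 = 171 → 171
G: 254+147 = 401 → 255
B: 230+213 = 443 → 255
= RGB(171, 255, 255)


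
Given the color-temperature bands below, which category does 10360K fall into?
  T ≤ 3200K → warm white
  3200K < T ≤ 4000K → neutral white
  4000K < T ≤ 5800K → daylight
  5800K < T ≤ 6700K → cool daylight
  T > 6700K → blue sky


Temperature: 10360K
10360K > 6700K → blue sky
Classification: blue sky


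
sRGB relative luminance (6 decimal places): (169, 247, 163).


Linearize each channel (sRGB transfer function): c = v/255; c_lin = c/12.92 if c ≤ 0.04045, else ((c+0.055)/1.055)^2.4
  R: 169/255 ≈ 0.662745 > 0.04045 → ((0.662745+0.055)/1.055)^2.4 ≈ 0.396755
  G: 247/255 ≈ 0.968627 > 0.04045 → ((0.968627+0.055)/1.055)^2.4 ≈ 0.930111
  B: 163/255 ≈ 0.639216 > 0.04045 → ((0.639216+0.055)/1.055)^2.4 ≈ 0.366253
R_lin = 0.396755, G_lin = 0.930111, B_lin = 0.366253
L = 0.2126×R + 0.7152×G + 0.0722×B
L = 0.2126×0.396755 + 0.7152×0.930111 + 0.0722×0.366253
L ≈ 0.776009


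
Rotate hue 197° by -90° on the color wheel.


New hue = (H + rotation) mod 360
New hue = (197 -90) mod 360
= 107 mod 360
= 107°


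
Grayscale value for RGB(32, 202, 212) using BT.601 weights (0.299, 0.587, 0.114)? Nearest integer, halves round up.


Gray = 0.299×R + 0.587×G + 0.114×B
Gray = 0.299×32 + 0.587×202 + 0.114×212
Gray = 9.568 + 118.574 + 24.168
Gray = 152.310 → round half up → 152
Gray = 152


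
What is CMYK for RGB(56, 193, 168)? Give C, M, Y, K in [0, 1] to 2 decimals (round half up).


R'=56/255≈0.2196, G'=193/255≈0.7569, B'=168/255≈0.6588
K = 1 - max(R',G',B') = 1 - 193/255 = 62/255 = 0.24313… → 0.24
(1-R'-K)/(1-K) simplifies to (max-R)/max with max = 193:
C = (193-56)/193 = 137/193 = 0.70984… → 0.71
M = (193-193)/193 = 0/193 = 0 → 0.00
Y = (193-168)/193 = 25/193 = 0.12953… → 0.13
= CMYK(0.71, 0.00, 0.13, 0.24)


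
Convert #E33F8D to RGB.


E3 → 227 (R)
3F → 63 (G)
8D → 141 (B)
= RGB(227, 63, 141)


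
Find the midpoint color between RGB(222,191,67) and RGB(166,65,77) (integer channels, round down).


Midpoint: each channel = ⌊(C₁+C₂)/2⌋
R: ⌊(222+166)/2⌋ = 194
G: ⌊(191+65)/2⌋ = 128
B: ⌊(67+77)/2⌋ = 72
= RGB(194, 128, 72)


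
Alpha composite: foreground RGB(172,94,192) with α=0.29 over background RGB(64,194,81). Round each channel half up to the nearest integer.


C = α×F + (1-α)×B, with 1-α = 0.71
R: 0.29×172 + 0.71×64 = 49.88 + 45.44 = 95.32 → 95
G: 0.29×94 + 0.71×194 = 27.26 + 137.74 = 165.00 → 165
B: 0.29×192 + 0.71×81 = 55.68 + 57.51 = 113.19 → 113
= RGB(95, 165, 113)


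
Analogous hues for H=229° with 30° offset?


Base hue: 229°
Left analog: (229 - 30) mod 360 = 199°
Right analog: (229 + 30) mod 360 = 259°
Analogous hues = 199° and 259°


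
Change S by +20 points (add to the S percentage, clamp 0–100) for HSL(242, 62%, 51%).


Original S = 62%
Adjustment = +20 percentage points
New S = 62 + (20) = 82
Clamp to [0, 100] → 82
= HSL(242°, 82%, 51%)


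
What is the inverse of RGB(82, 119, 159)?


Invert: (255-R, 255-G, 255-B)
R: 255-82 = 173
G: 255-119 = 136
B: 255-159 = 96
= RGB(173, 136, 96)


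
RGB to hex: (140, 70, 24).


R = 140 → 8C (hex)
G = 70 → 46 (hex)
B = 24 → 18 (hex)
Hex = #8C4618


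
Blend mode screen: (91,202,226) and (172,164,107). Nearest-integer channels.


Screen: C = 255 - (255-A)×(255-B)/255, rounded to nearest integer
R: 255 - (255-91)×(255-172)/255 = 255 - 13612/255 ≈ 255 - 53.380 = 201.620 → 202
G: 255 - (255-202)×(255-164)/255 = 255 - 4823/255 ≈ 255 - 18.914 = 236.086 → 236
B: 255 - (255-226)×(255-107)/255 = 255 - 4292/255 ≈ 255 - 16.831 = 238.169 → 238
= RGB(202, 236, 238)


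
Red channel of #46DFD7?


Color: #46DFD7
R = 46 = 70
G = DF = 223
B = D7 = 215
Red = 70


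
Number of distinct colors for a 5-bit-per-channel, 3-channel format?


Total bits = 5 bits/channel × 3 channels = 15 bits
Distinct colors = 2^15
= 32,768 colors


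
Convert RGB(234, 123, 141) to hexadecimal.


R = 234 → EA (hex)
G = 123 → 7B (hex)
B = 141 → 8D (hex)
Hex = #EA7B8D


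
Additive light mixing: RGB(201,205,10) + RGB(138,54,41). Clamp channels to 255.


Additive: each channel = min(255, C₁+C₂)
R: 201+138 = 339 → 255
G: 205+54 = 259 → 255
B: 10+41 = 51 → 51
= RGB(255, 255, 51)


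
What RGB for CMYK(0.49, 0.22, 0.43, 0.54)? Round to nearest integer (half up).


R = 255 × (1-C) × (1-K) = 255 × 0.51 × 0.46 = 59.823 → 60
G = 255 × (1-M) × (1-K) = 255 × 0.78 × 0.46 = 91.494 → 91
B = 255 × (1-Y) × (1-K) = 255 × 0.57 × 0.46 = 66.861 → 67
= RGB(60, 91, 67)


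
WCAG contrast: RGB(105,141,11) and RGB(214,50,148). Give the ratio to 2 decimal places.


Linearize each sRGB channel c=v/255: c/12.92 if c ≤ 0.04045 else ((c+0.055)/1.055)^2.4
L = 0.2126×R_lin + 0.7152×G_lin + 0.0722×B_lin
Color 1 (105,141,11):
  R=105: 105/255≈0.4118 > 0.04045 → ((0.4118+0.055)/1.055)^2.4 ≈ 0.14126
  G=141: 141/255≈0.5529 > 0.04045 → ((0.5529+0.055)/1.055)^2.4 ≈ 0.26636
  B=11: 11/255≈0.0431 > 0.04045 → ((0.0431+0.055)/1.055)^2.4 ≈ 0.00335
  L1 = 0.2126×0.14126 + 0.7152×0.26636 + 0.0722×0.00335 ≈ 0.22077
Color 2 (214,50,148):
  R=214: 214/255≈0.8392 > 0.04045 → ((0.8392+0.055)/1.055)^2.4 ≈ 0.67244
  G=50: 50/255≈0.1961 > 0.04045 → ((0.1961+0.055)/1.055)^2.4 ≈ 0.03190
  B=148: 148/255≈0.5804 > 0.04045 → ((0.5804+0.055)/1.055)^2.4 ≈ 0.29614
  L2 = 0.2126×0.67244 + 0.7152×0.03190 + 0.0722×0.29614 ≈ 0.18715
Lighter = 0.22077, Darker = 0.18715
Ratio = (L_lighter + 0.05) / (L_darker + 0.05)
Ratio = (0.22077 + 0.05) / (0.18715 + 0.05) = 0.27077 / 0.23715 ≈ 1.1418
Ratio ≈ 1.14:1


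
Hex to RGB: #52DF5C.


52 → 82 (R)
DF → 223 (G)
5C → 92 (B)
= RGB(82, 223, 92)


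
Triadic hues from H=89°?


Triadic: equally spaced at 120° intervals
H1 = 89°
H2 = (89 + 120) mod 360 = 209°
H3 = (89 + 240) mod 360 = 329°
Triadic = 89°, 209°, 329°


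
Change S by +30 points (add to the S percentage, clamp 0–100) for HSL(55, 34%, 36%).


Original S = 34%
Adjustment = +30 percentage points
New S = 34 + (30) = 64
Clamp to [0, 100] → 64
= HSL(55°, 64%, 36%)


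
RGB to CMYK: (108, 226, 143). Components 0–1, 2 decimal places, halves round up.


R'=108/255≈0.4235, G'=226/255≈0.8863, B'=143/255≈0.5608
K = 1 - max(R',G',B') = 1 - 226/255 = 29/255 = 0.11372… → 0.11
(1-R'-K)/(1-K) simplifies to (max-R)/max with max = 226:
C = (226-108)/226 = 118/226 = 0.52212… → 0.52
M = (226-226)/226 = 0/226 = 0 → 0.00
Y = (226-143)/226 = 83/226 = 0.36725… → 0.37
= CMYK(0.52, 0.00, 0.37, 0.11)


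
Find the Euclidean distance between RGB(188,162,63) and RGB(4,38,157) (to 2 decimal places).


d = √[(R₁-R₂)² + (G₁-G₂)² + (B₁-B₂)²]
d = √[(188-4)² + (162-38)² + (63-157)²]
d = √[33856 + 15376 + 8836]
d = √58068
d ≈ 240.97


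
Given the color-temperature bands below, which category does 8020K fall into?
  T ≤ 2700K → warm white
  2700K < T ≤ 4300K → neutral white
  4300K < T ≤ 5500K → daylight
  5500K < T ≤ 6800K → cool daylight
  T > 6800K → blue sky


Temperature: 8020K
8020K > 6800K → blue sky
Classification: blue sky


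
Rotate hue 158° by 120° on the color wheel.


New hue = (H + rotation) mod 360
New hue = (158 + 120) mod 360
= 278 mod 360
= 278°


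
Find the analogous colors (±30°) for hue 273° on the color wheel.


Base hue: 273°
Left analog: (273 - 30) mod 360 = 243°
Right analog: (273 + 30) mod 360 = 303°
Analogous hues = 243° and 303°


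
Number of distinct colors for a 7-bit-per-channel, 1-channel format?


Total bits = 7 bits/channel × 1 channels = 7 bits
Distinct colors = 2^7
= 128 colors


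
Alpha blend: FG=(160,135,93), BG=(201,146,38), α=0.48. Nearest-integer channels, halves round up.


C = α×F + (1-α)×B, with 1-α = 0.52
R: 0.48×160 + 0.52×201 = 76.80 + 104.52 = 181.32 → 181
G: 0.48×135 + 0.52×146 = 64.80 + 75.92 = 140.72 → 141
B: 0.48×93 + 0.52×38 = 44.64 + 19.76 = 64.40 → 64
= RGB(181, 141, 64)


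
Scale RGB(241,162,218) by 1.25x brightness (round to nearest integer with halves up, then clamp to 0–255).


Multiply each channel by 1.25, round half up, clamp to [0, 255]
R: 241×1.25 = 301.25 → round → 301 → clamp → 255
G: 162×1.25 = 202.5 → round → 203
B: 218×1.25 = 272.5 → round → 273 → clamp → 255
= RGB(255, 203, 255)


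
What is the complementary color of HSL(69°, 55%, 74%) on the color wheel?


Complement = opposite side of color wheel = hue + 180°
H' = (69 + 180) mod 360 = 249°
S and L unchanged.
= HSL(249°, 55%, 74%)


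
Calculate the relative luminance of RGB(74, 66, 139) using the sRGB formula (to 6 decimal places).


Linearize each channel (sRGB transfer function): c = v/255; c_lin = c/12.92 if c ≤ 0.04045, else ((c+0.055)/1.055)^2.4
  R: 74/255 ≈ 0.290196 > 0.04045 → ((0.290196+0.055)/1.055)^2.4 ≈ 0.068478
  G: 66/255 ≈ 0.258824 > 0.04045 → ((0.258824+0.055)/1.055)^2.4 ≈ 0.054480
  B: 139/255 ≈ 0.545098 > 0.04045 → ((0.545098+0.055)/1.055)^2.4 ≈ 0.258183
R_lin = 0.068478, G_lin = 0.054480, B_lin = 0.258183
L = 0.2126×R + 0.7152×G + 0.0722×B
L = 0.2126×0.068478 + 0.7152×0.054480 + 0.0722×0.258183
L ≈ 0.072164


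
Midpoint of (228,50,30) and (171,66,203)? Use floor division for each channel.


Midpoint: each channel = ⌊(C₁+C₂)/2⌋
R: ⌊(228+171)/2⌋ = 199
G: ⌊(50+66)/2⌋ = 58
B: ⌊(30+203)/2⌋ = 116
= RGB(199, 58, 116)


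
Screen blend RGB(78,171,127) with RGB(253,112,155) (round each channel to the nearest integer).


Screen: C = 255 - (255-A)×(255-B)/255, rounded to nearest integer
R: 255 - (255-78)×(255-253)/255 = 255 - 354/255 ≈ 255 - 1.388 = 253.612 → 254
G: 255 - (255-171)×(255-112)/255 = 255 - 12012/255 ≈ 255 - 47.106 = 207.894 → 208
B: 255 - (255-127)×(255-155)/255 = 255 - 12800/255 ≈ 255 - 50.196 = 204.804 → 205
= RGB(254, 208, 205)


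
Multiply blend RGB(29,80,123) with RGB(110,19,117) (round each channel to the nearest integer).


Multiply: C = A×B/255, rounded to nearest integer
R: 29×110/255 = 3190/255 ≈ 12.510 → 13
G: 80×19/255 = 1520/255 ≈ 5.961 → 6
B: 123×117/255 = 14391/255 ≈ 56.435 → 56
= RGB(13, 6, 56)


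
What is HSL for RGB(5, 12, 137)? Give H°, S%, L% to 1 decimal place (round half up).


Normalize: R'=5/255≈0.0196, G'=12/255≈0.0471, B'=137/255≈0.5373
Max=137/255, Min=5/255, Δ=Max-Min=132/255
L = (Max+Min)/2 = (137+5)/510 = 142/510 = 0.27843… → L = 27.8%
L ≤ 0.5 → S = Δ/(Max+Min) = 132/(137+5) = 132/142 = 0.92957… → S = 93.0%
(the 1/255 factors cancel in S and H, so raw channel differences can be used)
Max is B' → H = 60 × ((R-G)/Δ + 4) = 60 × ((5-12)/132 + 4)
  -7/132 + 4 = -0.0530… + 4 = 3.9469…
  H = 60 × 3.9469… = 236.818…° → H = 236.8°
= HSL(236.8°, 93.0%, 27.8%)


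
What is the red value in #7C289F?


Color: #7C289F
R = 7C = 124
G = 28 = 40
B = 9F = 159
Red = 124


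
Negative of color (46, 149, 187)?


Invert: (255-R, 255-G, 255-B)
R: 255-46 = 209
G: 255-149 = 106
B: 255-187 = 68
= RGB(209, 106, 68)


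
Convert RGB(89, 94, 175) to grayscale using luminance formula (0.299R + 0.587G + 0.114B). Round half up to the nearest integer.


Gray = 0.299×R + 0.587×G + 0.114×B
Gray = 0.299×89 + 0.587×94 + 0.114×175
Gray = 26.611 + 55.178 + 19.950
Gray = 101.739 → round half up → 102
Gray = 102


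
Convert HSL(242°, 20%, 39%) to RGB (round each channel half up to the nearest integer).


H=242°, S=0.20, L=0.39
C = (1-|2L-1|)×S = (1-|-0.22|)×0.20 = 0.156
H' = H/60 = 242/60 ≈ 4.0333; X = C×(1-|H' mod 2 - 1|) = 0.0052
m = L - C/2 = 0.39 - 0.078 = 0.312
Sector ⌊H'⌋ = 4 → (R',G',B') = (0.0052, 0.0, 0.156)
RGB = ((R'+m)×255, (G'+m)×255, (B'+m)×255) = (80.886, 79.56, 119.34)
Round half up → RGB(81, 80, 119)


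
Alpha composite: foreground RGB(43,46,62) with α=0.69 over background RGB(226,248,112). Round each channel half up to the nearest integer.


C = α×F + (1-α)×B, with 1-α = 0.31
R: 0.69×43 + 0.31×226 = 29.67 + 70.06 = 99.73 → 100
G: 0.69×46 + 0.31×248 = 31.74 + 76.88 = 108.62 → 109
B: 0.69×62 + 0.31×112 = 42.78 + 34.72 = 77.50 → 78
= RGB(100, 109, 78)


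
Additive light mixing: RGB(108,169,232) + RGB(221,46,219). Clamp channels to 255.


Additive: each channel = min(255, C₁+C₂)
R: 108+221 = 329 → 255
G: 169+46 = 215 → 215
B: 232+219 = 451 → 255
= RGB(255, 215, 255)


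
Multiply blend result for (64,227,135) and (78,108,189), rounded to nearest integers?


Multiply: C = A×B/255, rounded to nearest integer
R: 64×78/255 = 4992/255 ≈ 19.576 → 20
G: 227×108/255 = 24516/255 ≈ 96.141 → 96
B: 135×189/255 = 25515/255 ≈ 100.059 → 100
= RGB(20, 96, 100)


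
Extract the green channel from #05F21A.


Color: #05F21A
R = 05 = 5
G = F2 = 242
B = 1A = 26
Green = 242


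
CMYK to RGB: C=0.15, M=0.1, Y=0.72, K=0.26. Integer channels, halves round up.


R = 255 × (1-C) × (1-K) = 255 × 0.85 × 0.74 = 160.395 → 160
G = 255 × (1-M) × (1-K) = 255 × 0.90 × 0.74 = 169.83 → 170
B = 255 × (1-Y) × (1-K) = 255 × 0.28 × 0.74 = 52.836 → 53
= RGB(160, 170, 53)


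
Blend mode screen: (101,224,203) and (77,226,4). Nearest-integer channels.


Screen: C = 255 - (255-A)×(255-B)/255, rounded to nearest integer
R: 255 - (255-101)×(255-77)/255 = 255 - 27412/255 ≈ 255 - 107.498 = 147.502 → 148
G: 255 - (255-224)×(255-226)/255 = 255 - 899/255 ≈ 255 - 3.525 = 251.475 → 251
B: 255 - (255-203)×(255-4)/255 = 255 - 13052/255 ≈ 255 - 51.184 = 203.816 → 204
= RGB(148, 251, 204)


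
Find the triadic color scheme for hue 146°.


Triadic: equally spaced at 120° intervals
H1 = 146°
H2 = (146 + 120) mod 360 = 266°
H3 = (146 + 240) mod 360 = 26°
Triadic = 146°, 266°, 26°


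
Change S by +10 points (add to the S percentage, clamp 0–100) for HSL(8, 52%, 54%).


Original S = 52%
Adjustment = +10 percentage points
New S = 52 + (10) = 62
Clamp to [0, 100] → 62
= HSL(8°, 62%, 54%)


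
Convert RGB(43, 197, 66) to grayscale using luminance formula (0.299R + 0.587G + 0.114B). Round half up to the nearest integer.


Gray = 0.299×R + 0.587×G + 0.114×B
Gray = 0.299×43 + 0.587×197 + 0.114×66
Gray = 12.857 + 115.639 + 7.524
Gray = 136.020 → round half up → 136
Gray = 136


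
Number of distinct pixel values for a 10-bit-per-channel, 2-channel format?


Total bits = 10 bits/channel × 2 channels = 20 bits
Distinct pixel values = 2^20
= 1,048,576 pixel values


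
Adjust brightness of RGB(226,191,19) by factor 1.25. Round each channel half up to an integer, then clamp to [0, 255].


Multiply each channel by 1.25, round half up, clamp to [0, 255]
R: 226×1.25 = 282.5 → round → 283 → clamp → 255
G: 191×1.25 = 238.75 → round → 239
B: 19×1.25 = 23.75 → round → 24
= RGB(255, 239, 24)


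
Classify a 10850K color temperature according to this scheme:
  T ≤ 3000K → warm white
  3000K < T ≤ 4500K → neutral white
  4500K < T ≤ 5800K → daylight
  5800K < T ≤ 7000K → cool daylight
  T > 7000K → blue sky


Temperature: 10850K
10850K > 7000K → blue sky
Classification: blue sky


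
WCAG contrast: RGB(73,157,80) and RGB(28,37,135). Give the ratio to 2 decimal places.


Linearize each sRGB channel c=v/255: c/12.92 if c ≤ 0.04045 else ((c+0.055)/1.055)^2.4
L = 0.2126×R_lin + 0.7152×G_lin + 0.0722×B_lin
Color 1 (73,157,80):
  R=73: 73/255≈0.2863 > 0.04045 → ((0.2863+0.055)/1.055)^2.4 ≈ 0.06663
  G=157: 157/255≈0.6157 > 0.04045 → ((0.6157+0.055)/1.055)^2.4 ≈ 0.33716
  B=80: 80/255≈0.3137 > 0.04045 → ((0.3137+0.055)/1.055)^2.4 ≈ 0.08022
  L1 = 0.2126×0.06663 + 0.7152×0.33716 + 0.0722×0.08022 ≈ 0.26110
Color 2 (28,37,135):
  R=28: 28/255≈0.1098 > 0.04045 → ((0.1098+0.055)/1.055)^2.4 ≈ 0.01161
  G=37: 37/255≈0.1451 > 0.04045 → ((0.1451+0.055)/1.055)^2.4 ≈ 0.01850
  B=135: 135/255≈0.5294 > 0.04045 → ((0.5294+0.055)/1.055)^2.4 ≈ 0.24228
  L2 = 0.2126×0.01161 + 0.7152×0.01850 + 0.0722×0.24228 ≈ 0.03319
Lighter = 0.26110, Darker = 0.03319
Ratio = (L_lighter + 0.05) / (L_darker + 0.05)
Ratio = (0.26110 + 0.05) / (0.03319 + 0.05) = 0.31110 / 0.08319 ≈ 3.7395
Ratio ≈ 3.74:1


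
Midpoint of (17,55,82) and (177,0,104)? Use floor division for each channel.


Midpoint: each channel = ⌊(C₁+C₂)/2⌋
R: ⌊(17+177)/2⌋ = 97
G: ⌊(55+0)/2⌋ = 27
B: ⌊(82+104)/2⌋ = 93
= RGB(97, 27, 93)


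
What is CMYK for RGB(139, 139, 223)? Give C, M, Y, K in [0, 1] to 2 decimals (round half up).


R'=139/255≈0.5451, G'=139/255≈0.5451, B'=223/255≈0.8745
K = 1 - max(R',G',B') = 1 - 223/255 = 32/255 = 0.12549… → 0.13
(1-R'-K)/(1-K) simplifies to (max-R)/max with max = 223:
C = (223-139)/223 = 84/223 = 0.37668… → 0.38
M = (223-139)/223 = 84/223 = 0.37668… → 0.38
Y = (223-223)/223 = 0/223 = 0 → 0.00
= CMYK(0.38, 0.38, 0.00, 0.13)


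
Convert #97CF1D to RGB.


97 → 151 (R)
CF → 207 (G)
1D → 29 (B)
= RGB(151, 207, 29)


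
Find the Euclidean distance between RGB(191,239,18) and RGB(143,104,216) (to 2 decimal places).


d = √[(R₁-R₂)² + (G₁-G₂)² + (B₁-B₂)²]
d = √[(191-143)² + (239-104)² + (18-216)²]
d = √[2304 + 18225 + 39204]
d = √59733
d ≈ 244.40


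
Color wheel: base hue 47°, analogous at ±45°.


Base hue: 47°
Left analog: (47 - 45) mod 360 = 2°
Right analog: (47 + 45) mod 360 = 92°
Analogous hues = 2° and 92°


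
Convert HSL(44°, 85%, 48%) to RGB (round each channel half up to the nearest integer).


H=44°, S=0.85, L=0.48
C = (1-|2L-1|)×S = (1-|-0.04|)×0.85 = 0.816
H' = H/60 = 44/60 ≈ 0.7333; X = C×(1-|H' mod 2 - 1|) = 0.5984
m = L - C/2 = 0.48 - 0.408 = 0.072
Sector ⌊H'⌋ = 0 → (R',G',B') = (0.816, 0.5984, 0.0)
RGB = ((R'+m)×255, (G'+m)×255, (B'+m)×255) = (226.44, 170.952, 18.36)
Round half up → RGB(226, 171, 18)


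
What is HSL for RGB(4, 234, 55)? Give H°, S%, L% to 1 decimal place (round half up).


Normalize: R'=4/255≈0.0157, G'=234/255≈0.9176, B'=55/255≈0.2157
Max=234/255, Min=4/255, Δ=Max-Min=230/255
L = (Max+Min)/2 = (234+4)/510 = 238/510 = 0.46666… → L = 46.7%
L ≤ 0.5 → S = Δ/(Max+Min) = 230/(234+4) = 230/238 = 0.96638… → S = 96.6%
(the 1/255 factors cancel in S and H, so raw channel differences can be used)
Max is G' → H = 60 × ((B-R)/Δ + 2) = 60 × ((55-4)/230 + 2)
  51/230 + 2 = 0.2217… + 2 = 2.2217…
  H = 60 × 2.2217… = 133.304…° → H = 133.3°
= HSL(133.3°, 96.6%, 46.7%)


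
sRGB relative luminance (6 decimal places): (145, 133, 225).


Linearize each channel (sRGB transfer function): c = v/255; c_lin = c/12.92 if c ≤ 0.04045, else ((c+0.055)/1.055)^2.4
  R: 145/255 ≈ 0.568627 > 0.04045 → ((0.568627+0.055)/1.055)^2.4 ≈ 0.283149
  G: 133/255 ≈ 0.521569 > 0.04045 → ((0.521569+0.055)/1.055)^2.4 ≈ 0.234551
  B: 225/255 ≈ 0.882353 > 0.04045 → ((0.882353+0.055)/1.055)^2.4 ≈ 0.752942
R_lin = 0.283149, G_lin = 0.234551, B_lin = 0.752942
L = 0.2126×R + 0.7152×G + 0.0722×B
L = 0.2126×0.283149 + 0.7152×0.234551 + 0.0722×0.752942
L ≈ 0.282310


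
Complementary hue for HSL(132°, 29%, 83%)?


Complement = opposite side of color wheel = hue + 180°
H' = (132 + 180) mod 360 = 312°
S and L unchanged.
= HSL(312°, 29%, 83%)


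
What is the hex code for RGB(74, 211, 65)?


R = 74 → 4A (hex)
G = 211 → D3 (hex)
B = 65 → 41 (hex)
Hex = #4AD341


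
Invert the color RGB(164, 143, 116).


Invert: (255-R, 255-G, 255-B)
R: 255-164 = 91
G: 255-143 = 112
B: 255-116 = 139
= RGB(91, 112, 139)


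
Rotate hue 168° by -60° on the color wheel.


New hue = (H + rotation) mod 360
New hue = (168 -60) mod 360
= 108 mod 360
= 108°


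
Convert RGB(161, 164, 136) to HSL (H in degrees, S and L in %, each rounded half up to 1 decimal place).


Normalize: R'=161/255≈0.6314, G'=164/255≈0.6431, B'=136/255≈0.5333
Max=164/255, Min=136/255, Δ=Max-Min=28/255
L = (Max+Min)/2 = (164+136)/510 = 300/510 = 0.58823… → L = 58.8%
L > 0.5 → S = Δ/(2-Max-Min) = 28/(510-164-136) = 28/210 = 0.13333… → S = 13.3%
(the 1/255 factors cancel in S and H, so raw channel differences can be used)
Max is G' → H = 60 × ((B-R)/Δ + 2) = 60 × ((136-161)/28 + 2)
  -25/28 + 2 = -0.8928… + 2 = 1.1071…
  H = 60 × 1.1071… = 66.428…° → H = 66.4°
= HSL(66.4°, 13.3%, 58.8%)


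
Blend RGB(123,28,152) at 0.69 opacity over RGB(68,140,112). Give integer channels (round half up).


C = α×F + (1-α)×B, with 1-α = 0.31
R: 0.69×123 + 0.31×68 = 84.87 + 21.08 = 105.95 → 106
G: 0.69×28 + 0.31×140 = 19.32 + 43.40 = 62.72 → 63
B: 0.69×152 + 0.31×112 = 104.88 + 34.72 = 139.60 → 140
= RGB(106, 63, 140)


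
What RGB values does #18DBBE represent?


18 → 24 (R)
DB → 219 (G)
BE → 190 (B)
= RGB(24, 219, 190)


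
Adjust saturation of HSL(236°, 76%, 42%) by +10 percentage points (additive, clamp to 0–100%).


Original S = 76%
Adjustment = +10 percentage points
New S = 76 + (10) = 86
Clamp to [0, 100] → 86
= HSL(236°, 86%, 42%)


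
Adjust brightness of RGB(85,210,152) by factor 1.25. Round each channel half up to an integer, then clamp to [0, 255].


Multiply each channel by 1.25, round half up, clamp to [0, 255]
R: 85×1.25 = 106.25 → round → 106
G: 210×1.25 = 262.5 → round → 263 → clamp → 255
B: 152×1.25 = 190
= RGB(106, 255, 190)


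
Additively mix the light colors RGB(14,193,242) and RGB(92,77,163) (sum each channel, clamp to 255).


Additive: each channel = min(255, C₁+C₂)
R: 14+92 = 106 → 106
G: 193+77 = 270 → 255
B: 242+163 = 405 → 255
= RGB(106, 255, 255)


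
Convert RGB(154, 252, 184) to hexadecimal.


R = 154 → 9A (hex)
G = 252 → FC (hex)
B = 184 → B8 (hex)
Hex = #9AFCB8


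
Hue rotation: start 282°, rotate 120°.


New hue = (H + rotation) mod 360
New hue = (282 + 120) mod 360
= 402 mod 360
= 42°


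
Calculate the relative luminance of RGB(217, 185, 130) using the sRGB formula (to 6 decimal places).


Linearize each channel (sRGB transfer function): c = v/255; c_lin = c/12.92 if c ≤ 0.04045, else ((c+0.055)/1.055)^2.4
  R: 217/255 ≈ 0.850980 > 0.04045 → ((0.850980+0.055)/1.055)^2.4 ≈ 0.693872
  G: 185/255 ≈ 0.725490 > 0.04045 → ((0.725490+0.055)/1.055)^2.4 ≈ 0.485150
  B: 130/255 ≈ 0.509804 > 0.04045 → ((0.509804+0.055)/1.055)^2.4 ≈ 0.223228
R_lin = 0.693872, G_lin = 0.485150, B_lin = 0.223228
L = 0.2126×R + 0.7152×G + 0.0722×B
L = 0.2126×0.693872 + 0.7152×0.485150 + 0.0722×0.223228
L ≈ 0.510613


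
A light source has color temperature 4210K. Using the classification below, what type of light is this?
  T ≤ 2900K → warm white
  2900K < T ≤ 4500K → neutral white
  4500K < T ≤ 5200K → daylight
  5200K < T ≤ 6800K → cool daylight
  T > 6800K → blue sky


Temperature: 4210K
2900K < 4210K ≤ 4500K → neutral white
Classification: neutral white


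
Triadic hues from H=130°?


Triadic: equally spaced at 120° intervals
H1 = 130°
H2 = (130 + 120) mod 360 = 250°
H3 = (130 + 240) mod 360 = 10°
Triadic = 130°, 250°, 10°


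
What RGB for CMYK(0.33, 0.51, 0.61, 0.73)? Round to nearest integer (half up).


R = 255 × (1-C) × (1-K) = 255 × 0.67 × 0.27 = 46.1295 → 46
G = 255 × (1-M) × (1-K) = 255 × 0.49 × 0.27 = 33.7365 → 34
B = 255 × (1-Y) × (1-K) = 255 × 0.39 × 0.27 = 26.8515 → 27
= RGB(46, 34, 27)


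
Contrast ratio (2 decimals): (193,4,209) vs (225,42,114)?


Linearize each sRGB channel c=v/255: c/12.92 if c ≤ 0.04045 else ((c+0.055)/1.055)^2.4
L = 0.2126×R_lin + 0.7152×G_lin + 0.0722×B_lin
Color 1 (193,4,209):
  R=193: 193/255≈0.7569 > 0.04045 → ((0.7569+0.055)/1.055)^2.4 ≈ 0.53328
  G=4: 4/255≈0.0157 ≤ 0.04045 → 0.0157/12.92 ≈ 0.00121
  B=209: 209/255≈0.8196 > 0.04045 → ((0.8196+0.055)/1.055)^2.4 ≈ 0.63760
  L1 = 0.2126×0.53328 + 0.7152×0.00121 + 0.0722×0.63760 ≈ 0.16028
Color 2 (225,42,114):
  R=225: 225/255≈0.8824 > 0.04045 → ((0.8824+0.055)/1.055)^2.4 ≈ 0.75294
  G=42: 42/255≈0.1647 > 0.04045 → ((0.1647+0.055)/1.055)^2.4 ≈ 0.02315
  B=114: 114/255≈0.4471 > 0.04045 → ((0.4471+0.055)/1.055)^2.4 ≈ 0.16827
  L2 = 0.2126×0.75294 + 0.7152×0.02315 + 0.0722×0.16827 ≈ 0.18878
Lighter = 0.18878, Darker = 0.16028
Ratio = (L_lighter + 0.05) / (L_darker + 0.05)
Ratio = (0.18878 + 0.05) / (0.16028 + 0.05) = 0.23878 / 0.21028 ≈ 1.1356
Ratio ≈ 1.14:1


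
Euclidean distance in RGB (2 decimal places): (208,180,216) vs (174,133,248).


d = √[(R₁-R₂)² + (G₁-G₂)² + (B₁-B₂)²]
d = √[(208-174)² + (180-133)² + (216-248)²]
d = √[1156 + 2209 + 1024]
d = √4389
d ≈ 66.25


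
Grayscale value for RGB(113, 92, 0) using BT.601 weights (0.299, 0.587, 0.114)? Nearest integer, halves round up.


Gray = 0.299×R + 0.587×G + 0.114×B
Gray = 0.299×113 + 0.587×92 + 0.114×0
Gray = 33.787 + 54.004 + 0.000
Gray = 87.791 → round half up → 88
Gray = 88


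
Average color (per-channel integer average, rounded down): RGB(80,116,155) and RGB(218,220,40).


Midpoint: each channel = ⌊(C₁+C₂)/2⌋
R: ⌊(80+218)/2⌋ = 149
G: ⌊(116+220)/2⌋ = 168
B: ⌊(155+40)/2⌋ = 97
= RGB(149, 168, 97)


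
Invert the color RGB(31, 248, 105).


Invert: (255-R, 255-G, 255-B)
R: 255-31 = 224
G: 255-248 = 7
B: 255-105 = 150
= RGB(224, 7, 150)


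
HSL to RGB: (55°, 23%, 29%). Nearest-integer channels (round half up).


H=55°, S=0.23, L=0.29
C = (1-|2L-1|)×S = (1-|-0.42|)×0.23 = 0.1334
H' = H/60 = 55/60 ≈ 0.9167; X = C×(1-|H' mod 2 - 1|) ≈ 0.1223
m = L - C/2 = 0.29 - 0.0667 = 0.2233
Sector ⌊H'⌋ = 0 → (R',G',B') = (0.1334, ≈0.1223, 0.0)
RGB = ((R'+m)×255, (G'+m)×255, (B'+m)×255) = (90.9585, 88.12375, 56.9415)
Round half up → RGB(91, 88, 57)


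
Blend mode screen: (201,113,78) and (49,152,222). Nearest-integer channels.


Screen: C = 255 - (255-A)×(255-B)/255, rounded to nearest integer
R: 255 - (255-201)×(255-49)/255 = 255 - 11124/255 ≈ 255 - 43.624 = 211.376 → 211
G: 255 - (255-113)×(255-152)/255 = 255 - 14626/255 ≈ 255 - 57.357 = 197.643 → 198
B: 255 - (255-78)×(255-222)/255 = 255 - 5841/255 ≈ 255 - 22.906 = 232.094 → 232
= RGB(211, 198, 232)


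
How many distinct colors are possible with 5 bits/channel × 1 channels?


Total bits = 5 bits/channel × 1 channels = 5 bits
Distinct colors = 2^5
= 32 colors


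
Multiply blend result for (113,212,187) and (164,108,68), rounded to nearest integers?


Multiply: C = A×B/255, rounded to nearest integer
R: 113×164/255 = 18532/255 ≈ 72.675 → 73
G: 212×108/255 = 22896/255 ≈ 89.788 → 90
B: 187×68/255 = 12716/255 ≈ 49.867 → 50
= RGB(73, 90, 50)


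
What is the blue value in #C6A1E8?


Color: #C6A1E8
R = C6 = 198
G = A1 = 161
B = E8 = 232
Blue = 232


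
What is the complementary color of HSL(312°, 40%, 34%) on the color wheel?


Complement = opposite side of color wheel = hue + 180°
H' = (312 + 180) mod 360 = 132°
S and L unchanged.
= HSL(132°, 40%, 34%)


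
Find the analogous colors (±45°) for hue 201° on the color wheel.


Base hue: 201°
Left analog: (201 - 45) mod 360 = 156°
Right analog: (201 + 45) mod 360 = 246°
Analogous hues = 156° and 246°


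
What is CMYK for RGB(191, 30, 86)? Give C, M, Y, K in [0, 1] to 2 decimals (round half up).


R'=191/255≈0.7490, G'=30/255≈0.1176, B'=86/255≈0.3373
K = 1 - max(R',G',B') = 1 - 191/255 = 64/255 = 0.25098… → 0.25
(1-R'-K)/(1-K) simplifies to (max-R)/max with max = 191:
C = (191-191)/191 = 0/191 = 0 → 0.00
M = (191-30)/191 = 161/191 = 0.84293… → 0.84
Y = (191-86)/191 = 105/191 = 0.54973… → 0.55
= CMYK(0.00, 0.84, 0.55, 0.25)


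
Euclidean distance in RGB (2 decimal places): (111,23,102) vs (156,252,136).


d = √[(R₁-R₂)² + (G₁-G₂)² + (B₁-B₂)²]
d = √[(111-156)² + (23-252)² + (102-136)²]
d = √[2025 + 52441 + 1156]
d = √55622
d ≈ 235.84


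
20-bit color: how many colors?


Colors = 2^bits = 2^20
= 1,048,576 colors


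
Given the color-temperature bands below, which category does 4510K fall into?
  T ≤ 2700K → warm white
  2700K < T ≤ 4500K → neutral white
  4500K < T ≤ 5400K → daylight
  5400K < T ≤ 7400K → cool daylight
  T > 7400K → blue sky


Temperature: 4510K
4500K < 4510K ≤ 5400K → daylight
Classification: daylight
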